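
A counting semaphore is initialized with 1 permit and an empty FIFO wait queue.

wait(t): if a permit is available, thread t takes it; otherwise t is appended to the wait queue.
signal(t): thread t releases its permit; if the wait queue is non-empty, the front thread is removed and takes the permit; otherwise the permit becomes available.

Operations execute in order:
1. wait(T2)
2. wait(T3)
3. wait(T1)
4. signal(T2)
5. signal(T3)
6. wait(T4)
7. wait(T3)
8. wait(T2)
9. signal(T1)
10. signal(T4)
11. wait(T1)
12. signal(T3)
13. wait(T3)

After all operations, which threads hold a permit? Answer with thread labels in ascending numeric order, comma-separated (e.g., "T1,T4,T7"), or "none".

Answer: T2

Derivation:
Step 1: wait(T2) -> count=0 queue=[] holders={T2}
Step 2: wait(T3) -> count=0 queue=[T3] holders={T2}
Step 3: wait(T1) -> count=0 queue=[T3,T1] holders={T2}
Step 4: signal(T2) -> count=0 queue=[T1] holders={T3}
Step 5: signal(T3) -> count=0 queue=[] holders={T1}
Step 6: wait(T4) -> count=0 queue=[T4] holders={T1}
Step 7: wait(T3) -> count=0 queue=[T4,T3] holders={T1}
Step 8: wait(T2) -> count=0 queue=[T4,T3,T2] holders={T1}
Step 9: signal(T1) -> count=0 queue=[T3,T2] holders={T4}
Step 10: signal(T4) -> count=0 queue=[T2] holders={T3}
Step 11: wait(T1) -> count=0 queue=[T2,T1] holders={T3}
Step 12: signal(T3) -> count=0 queue=[T1] holders={T2}
Step 13: wait(T3) -> count=0 queue=[T1,T3] holders={T2}
Final holders: T2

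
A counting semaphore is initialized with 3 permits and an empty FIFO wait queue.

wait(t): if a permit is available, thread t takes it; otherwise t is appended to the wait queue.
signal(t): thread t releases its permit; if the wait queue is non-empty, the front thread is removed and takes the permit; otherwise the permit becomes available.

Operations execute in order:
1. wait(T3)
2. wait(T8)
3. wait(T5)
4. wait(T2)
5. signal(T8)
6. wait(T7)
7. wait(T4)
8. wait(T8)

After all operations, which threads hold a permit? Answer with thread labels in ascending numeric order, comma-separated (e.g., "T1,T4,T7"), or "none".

Answer: T2,T3,T5

Derivation:
Step 1: wait(T3) -> count=2 queue=[] holders={T3}
Step 2: wait(T8) -> count=1 queue=[] holders={T3,T8}
Step 3: wait(T5) -> count=0 queue=[] holders={T3,T5,T8}
Step 4: wait(T2) -> count=0 queue=[T2] holders={T3,T5,T8}
Step 5: signal(T8) -> count=0 queue=[] holders={T2,T3,T5}
Step 6: wait(T7) -> count=0 queue=[T7] holders={T2,T3,T5}
Step 7: wait(T4) -> count=0 queue=[T7,T4] holders={T2,T3,T5}
Step 8: wait(T8) -> count=0 queue=[T7,T4,T8] holders={T2,T3,T5}
Final holders: T2,T3,T5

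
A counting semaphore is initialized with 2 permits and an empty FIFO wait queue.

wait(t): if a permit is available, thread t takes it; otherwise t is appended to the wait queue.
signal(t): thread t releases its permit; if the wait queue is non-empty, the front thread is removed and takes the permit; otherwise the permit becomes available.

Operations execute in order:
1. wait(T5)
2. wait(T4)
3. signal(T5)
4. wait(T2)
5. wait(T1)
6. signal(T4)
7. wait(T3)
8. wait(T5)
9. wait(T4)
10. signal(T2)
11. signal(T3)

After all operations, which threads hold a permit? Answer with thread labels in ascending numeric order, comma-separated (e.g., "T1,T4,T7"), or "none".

Step 1: wait(T5) -> count=1 queue=[] holders={T5}
Step 2: wait(T4) -> count=0 queue=[] holders={T4,T5}
Step 3: signal(T5) -> count=1 queue=[] holders={T4}
Step 4: wait(T2) -> count=0 queue=[] holders={T2,T4}
Step 5: wait(T1) -> count=0 queue=[T1] holders={T2,T4}
Step 6: signal(T4) -> count=0 queue=[] holders={T1,T2}
Step 7: wait(T3) -> count=0 queue=[T3] holders={T1,T2}
Step 8: wait(T5) -> count=0 queue=[T3,T5] holders={T1,T2}
Step 9: wait(T4) -> count=0 queue=[T3,T5,T4] holders={T1,T2}
Step 10: signal(T2) -> count=0 queue=[T5,T4] holders={T1,T3}
Step 11: signal(T3) -> count=0 queue=[T4] holders={T1,T5}
Final holders: T1,T5

Answer: T1,T5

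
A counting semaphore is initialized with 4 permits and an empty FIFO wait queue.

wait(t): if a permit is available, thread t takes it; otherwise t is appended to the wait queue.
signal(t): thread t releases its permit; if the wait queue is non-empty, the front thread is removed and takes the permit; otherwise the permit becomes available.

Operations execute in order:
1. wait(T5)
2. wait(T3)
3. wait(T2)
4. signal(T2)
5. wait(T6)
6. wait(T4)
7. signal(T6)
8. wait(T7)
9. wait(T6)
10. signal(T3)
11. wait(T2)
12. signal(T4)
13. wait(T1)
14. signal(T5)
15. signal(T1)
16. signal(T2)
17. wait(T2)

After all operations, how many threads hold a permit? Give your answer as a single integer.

Step 1: wait(T5) -> count=3 queue=[] holders={T5}
Step 2: wait(T3) -> count=2 queue=[] holders={T3,T5}
Step 3: wait(T2) -> count=1 queue=[] holders={T2,T3,T5}
Step 4: signal(T2) -> count=2 queue=[] holders={T3,T5}
Step 5: wait(T6) -> count=1 queue=[] holders={T3,T5,T6}
Step 6: wait(T4) -> count=0 queue=[] holders={T3,T4,T5,T6}
Step 7: signal(T6) -> count=1 queue=[] holders={T3,T4,T5}
Step 8: wait(T7) -> count=0 queue=[] holders={T3,T4,T5,T7}
Step 9: wait(T6) -> count=0 queue=[T6] holders={T3,T4,T5,T7}
Step 10: signal(T3) -> count=0 queue=[] holders={T4,T5,T6,T7}
Step 11: wait(T2) -> count=0 queue=[T2] holders={T4,T5,T6,T7}
Step 12: signal(T4) -> count=0 queue=[] holders={T2,T5,T6,T7}
Step 13: wait(T1) -> count=0 queue=[T1] holders={T2,T5,T6,T7}
Step 14: signal(T5) -> count=0 queue=[] holders={T1,T2,T6,T7}
Step 15: signal(T1) -> count=1 queue=[] holders={T2,T6,T7}
Step 16: signal(T2) -> count=2 queue=[] holders={T6,T7}
Step 17: wait(T2) -> count=1 queue=[] holders={T2,T6,T7}
Final holders: {T2,T6,T7} -> 3 thread(s)

Answer: 3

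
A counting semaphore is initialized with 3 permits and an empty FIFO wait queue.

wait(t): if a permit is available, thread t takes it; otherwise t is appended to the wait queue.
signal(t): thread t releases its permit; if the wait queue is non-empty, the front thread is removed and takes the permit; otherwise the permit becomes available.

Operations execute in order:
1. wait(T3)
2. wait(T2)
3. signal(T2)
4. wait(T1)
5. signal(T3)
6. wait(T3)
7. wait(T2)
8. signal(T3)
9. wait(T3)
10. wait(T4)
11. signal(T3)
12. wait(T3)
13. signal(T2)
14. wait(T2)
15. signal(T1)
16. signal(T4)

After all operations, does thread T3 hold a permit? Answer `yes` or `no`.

Step 1: wait(T3) -> count=2 queue=[] holders={T3}
Step 2: wait(T2) -> count=1 queue=[] holders={T2,T3}
Step 3: signal(T2) -> count=2 queue=[] holders={T3}
Step 4: wait(T1) -> count=1 queue=[] holders={T1,T3}
Step 5: signal(T3) -> count=2 queue=[] holders={T1}
Step 6: wait(T3) -> count=1 queue=[] holders={T1,T3}
Step 7: wait(T2) -> count=0 queue=[] holders={T1,T2,T3}
Step 8: signal(T3) -> count=1 queue=[] holders={T1,T2}
Step 9: wait(T3) -> count=0 queue=[] holders={T1,T2,T3}
Step 10: wait(T4) -> count=0 queue=[T4] holders={T1,T2,T3}
Step 11: signal(T3) -> count=0 queue=[] holders={T1,T2,T4}
Step 12: wait(T3) -> count=0 queue=[T3] holders={T1,T2,T4}
Step 13: signal(T2) -> count=0 queue=[] holders={T1,T3,T4}
Step 14: wait(T2) -> count=0 queue=[T2] holders={T1,T3,T4}
Step 15: signal(T1) -> count=0 queue=[] holders={T2,T3,T4}
Step 16: signal(T4) -> count=1 queue=[] holders={T2,T3}
Final holders: {T2,T3} -> T3 in holders

Answer: yes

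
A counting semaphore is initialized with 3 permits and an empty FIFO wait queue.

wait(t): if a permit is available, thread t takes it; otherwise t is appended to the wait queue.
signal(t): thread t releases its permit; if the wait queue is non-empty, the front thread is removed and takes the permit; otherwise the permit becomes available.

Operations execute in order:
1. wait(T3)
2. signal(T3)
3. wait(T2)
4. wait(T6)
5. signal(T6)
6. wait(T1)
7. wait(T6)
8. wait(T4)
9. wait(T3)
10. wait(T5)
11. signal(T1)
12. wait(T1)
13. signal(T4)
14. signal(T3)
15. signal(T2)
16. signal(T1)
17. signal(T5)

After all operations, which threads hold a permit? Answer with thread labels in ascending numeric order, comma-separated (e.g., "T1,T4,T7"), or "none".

Answer: T6

Derivation:
Step 1: wait(T3) -> count=2 queue=[] holders={T3}
Step 2: signal(T3) -> count=3 queue=[] holders={none}
Step 3: wait(T2) -> count=2 queue=[] holders={T2}
Step 4: wait(T6) -> count=1 queue=[] holders={T2,T6}
Step 5: signal(T6) -> count=2 queue=[] holders={T2}
Step 6: wait(T1) -> count=1 queue=[] holders={T1,T2}
Step 7: wait(T6) -> count=0 queue=[] holders={T1,T2,T6}
Step 8: wait(T4) -> count=0 queue=[T4] holders={T1,T2,T6}
Step 9: wait(T3) -> count=0 queue=[T4,T3] holders={T1,T2,T6}
Step 10: wait(T5) -> count=0 queue=[T4,T3,T5] holders={T1,T2,T6}
Step 11: signal(T1) -> count=0 queue=[T3,T5] holders={T2,T4,T6}
Step 12: wait(T1) -> count=0 queue=[T3,T5,T1] holders={T2,T4,T6}
Step 13: signal(T4) -> count=0 queue=[T5,T1] holders={T2,T3,T6}
Step 14: signal(T3) -> count=0 queue=[T1] holders={T2,T5,T6}
Step 15: signal(T2) -> count=0 queue=[] holders={T1,T5,T6}
Step 16: signal(T1) -> count=1 queue=[] holders={T5,T6}
Step 17: signal(T5) -> count=2 queue=[] holders={T6}
Final holders: T6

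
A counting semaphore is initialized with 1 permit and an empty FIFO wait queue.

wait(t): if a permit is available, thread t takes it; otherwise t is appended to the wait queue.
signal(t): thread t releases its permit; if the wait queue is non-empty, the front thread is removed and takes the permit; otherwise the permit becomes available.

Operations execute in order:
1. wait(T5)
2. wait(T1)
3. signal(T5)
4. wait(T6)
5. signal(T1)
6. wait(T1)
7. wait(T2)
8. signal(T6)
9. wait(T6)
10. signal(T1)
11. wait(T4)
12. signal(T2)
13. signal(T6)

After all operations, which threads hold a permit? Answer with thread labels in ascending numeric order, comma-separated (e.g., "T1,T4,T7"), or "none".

Answer: T4

Derivation:
Step 1: wait(T5) -> count=0 queue=[] holders={T5}
Step 2: wait(T1) -> count=0 queue=[T1] holders={T5}
Step 3: signal(T5) -> count=0 queue=[] holders={T1}
Step 4: wait(T6) -> count=0 queue=[T6] holders={T1}
Step 5: signal(T1) -> count=0 queue=[] holders={T6}
Step 6: wait(T1) -> count=0 queue=[T1] holders={T6}
Step 7: wait(T2) -> count=0 queue=[T1,T2] holders={T6}
Step 8: signal(T6) -> count=0 queue=[T2] holders={T1}
Step 9: wait(T6) -> count=0 queue=[T2,T6] holders={T1}
Step 10: signal(T1) -> count=0 queue=[T6] holders={T2}
Step 11: wait(T4) -> count=0 queue=[T6,T4] holders={T2}
Step 12: signal(T2) -> count=0 queue=[T4] holders={T6}
Step 13: signal(T6) -> count=0 queue=[] holders={T4}
Final holders: T4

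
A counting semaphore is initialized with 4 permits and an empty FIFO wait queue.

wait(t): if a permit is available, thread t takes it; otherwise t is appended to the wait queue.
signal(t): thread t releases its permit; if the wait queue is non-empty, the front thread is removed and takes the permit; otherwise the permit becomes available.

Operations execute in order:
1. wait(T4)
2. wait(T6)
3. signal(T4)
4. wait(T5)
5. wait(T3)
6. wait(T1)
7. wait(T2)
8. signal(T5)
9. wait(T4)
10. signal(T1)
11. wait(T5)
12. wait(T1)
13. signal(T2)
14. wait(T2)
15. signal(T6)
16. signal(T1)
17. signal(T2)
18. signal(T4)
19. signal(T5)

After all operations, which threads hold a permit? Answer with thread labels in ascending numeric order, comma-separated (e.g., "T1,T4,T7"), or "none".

Step 1: wait(T4) -> count=3 queue=[] holders={T4}
Step 2: wait(T6) -> count=2 queue=[] holders={T4,T6}
Step 3: signal(T4) -> count=3 queue=[] holders={T6}
Step 4: wait(T5) -> count=2 queue=[] holders={T5,T6}
Step 5: wait(T3) -> count=1 queue=[] holders={T3,T5,T6}
Step 6: wait(T1) -> count=0 queue=[] holders={T1,T3,T5,T6}
Step 7: wait(T2) -> count=0 queue=[T2] holders={T1,T3,T5,T6}
Step 8: signal(T5) -> count=0 queue=[] holders={T1,T2,T3,T6}
Step 9: wait(T4) -> count=0 queue=[T4] holders={T1,T2,T3,T6}
Step 10: signal(T1) -> count=0 queue=[] holders={T2,T3,T4,T6}
Step 11: wait(T5) -> count=0 queue=[T5] holders={T2,T3,T4,T6}
Step 12: wait(T1) -> count=0 queue=[T5,T1] holders={T2,T3,T4,T6}
Step 13: signal(T2) -> count=0 queue=[T1] holders={T3,T4,T5,T6}
Step 14: wait(T2) -> count=0 queue=[T1,T2] holders={T3,T4,T5,T6}
Step 15: signal(T6) -> count=0 queue=[T2] holders={T1,T3,T4,T5}
Step 16: signal(T1) -> count=0 queue=[] holders={T2,T3,T4,T5}
Step 17: signal(T2) -> count=1 queue=[] holders={T3,T4,T5}
Step 18: signal(T4) -> count=2 queue=[] holders={T3,T5}
Step 19: signal(T5) -> count=3 queue=[] holders={T3}
Final holders: T3

Answer: T3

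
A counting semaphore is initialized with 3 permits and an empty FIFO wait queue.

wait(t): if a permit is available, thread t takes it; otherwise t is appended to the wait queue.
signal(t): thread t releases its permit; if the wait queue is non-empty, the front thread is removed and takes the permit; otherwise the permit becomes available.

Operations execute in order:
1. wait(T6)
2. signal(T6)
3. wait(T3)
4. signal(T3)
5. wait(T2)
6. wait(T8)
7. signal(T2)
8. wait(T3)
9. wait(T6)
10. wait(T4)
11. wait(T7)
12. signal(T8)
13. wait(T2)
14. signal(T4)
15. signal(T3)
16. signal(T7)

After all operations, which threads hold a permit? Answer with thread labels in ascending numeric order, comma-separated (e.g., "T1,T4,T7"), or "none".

Step 1: wait(T6) -> count=2 queue=[] holders={T6}
Step 2: signal(T6) -> count=3 queue=[] holders={none}
Step 3: wait(T3) -> count=2 queue=[] holders={T3}
Step 4: signal(T3) -> count=3 queue=[] holders={none}
Step 5: wait(T2) -> count=2 queue=[] holders={T2}
Step 6: wait(T8) -> count=1 queue=[] holders={T2,T8}
Step 7: signal(T2) -> count=2 queue=[] holders={T8}
Step 8: wait(T3) -> count=1 queue=[] holders={T3,T8}
Step 9: wait(T6) -> count=0 queue=[] holders={T3,T6,T8}
Step 10: wait(T4) -> count=0 queue=[T4] holders={T3,T6,T8}
Step 11: wait(T7) -> count=0 queue=[T4,T7] holders={T3,T6,T8}
Step 12: signal(T8) -> count=0 queue=[T7] holders={T3,T4,T6}
Step 13: wait(T2) -> count=0 queue=[T7,T2] holders={T3,T4,T6}
Step 14: signal(T4) -> count=0 queue=[T2] holders={T3,T6,T7}
Step 15: signal(T3) -> count=0 queue=[] holders={T2,T6,T7}
Step 16: signal(T7) -> count=1 queue=[] holders={T2,T6}
Final holders: T2,T6

Answer: T2,T6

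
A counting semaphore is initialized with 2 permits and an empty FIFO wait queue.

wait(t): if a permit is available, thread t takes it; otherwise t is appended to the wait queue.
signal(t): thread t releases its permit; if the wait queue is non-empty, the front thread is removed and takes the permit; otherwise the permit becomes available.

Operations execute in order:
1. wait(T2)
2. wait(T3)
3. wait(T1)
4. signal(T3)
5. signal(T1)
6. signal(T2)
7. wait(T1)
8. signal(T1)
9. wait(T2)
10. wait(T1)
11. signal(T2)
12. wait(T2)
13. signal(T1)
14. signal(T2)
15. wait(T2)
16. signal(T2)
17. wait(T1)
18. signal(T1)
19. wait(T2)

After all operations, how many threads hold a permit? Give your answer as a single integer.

Answer: 1

Derivation:
Step 1: wait(T2) -> count=1 queue=[] holders={T2}
Step 2: wait(T3) -> count=0 queue=[] holders={T2,T3}
Step 3: wait(T1) -> count=0 queue=[T1] holders={T2,T3}
Step 4: signal(T3) -> count=0 queue=[] holders={T1,T2}
Step 5: signal(T1) -> count=1 queue=[] holders={T2}
Step 6: signal(T2) -> count=2 queue=[] holders={none}
Step 7: wait(T1) -> count=1 queue=[] holders={T1}
Step 8: signal(T1) -> count=2 queue=[] holders={none}
Step 9: wait(T2) -> count=1 queue=[] holders={T2}
Step 10: wait(T1) -> count=0 queue=[] holders={T1,T2}
Step 11: signal(T2) -> count=1 queue=[] holders={T1}
Step 12: wait(T2) -> count=0 queue=[] holders={T1,T2}
Step 13: signal(T1) -> count=1 queue=[] holders={T2}
Step 14: signal(T2) -> count=2 queue=[] holders={none}
Step 15: wait(T2) -> count=1 queue=[] holders={T2}
Step 16: signal(T2) -> count=2 queue=[] holders={none}
Step 17: wait(T1) -> count=1 queue=[] holders={T1}
Step 18: signal(T1) -> count=2 queue=[] holders={none}
Step 19: wait(T2) -> count=1 queue=[] holders={T2}
Final holders: {T2} -> 1 thread(s)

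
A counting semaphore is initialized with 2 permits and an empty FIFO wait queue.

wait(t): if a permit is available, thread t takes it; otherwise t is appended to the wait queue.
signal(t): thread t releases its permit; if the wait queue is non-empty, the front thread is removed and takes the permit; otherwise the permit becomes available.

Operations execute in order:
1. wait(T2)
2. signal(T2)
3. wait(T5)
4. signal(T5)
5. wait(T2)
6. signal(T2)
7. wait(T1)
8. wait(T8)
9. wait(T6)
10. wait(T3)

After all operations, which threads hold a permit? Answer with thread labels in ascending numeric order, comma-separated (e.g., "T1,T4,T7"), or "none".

Answer: T1,T8

Derivation:
Step 1: wait(T2) -> count=1 queue=[] holders={T2}
Step 2: signal(T2) -> count=2 queue=[] holders={none}
Step 3: wait(T5) -> count=1 queue=[] holders={T5}
Step 4: signal(T5) -> count=2 queue=[] holders={none}
Step 5: wait(T2) -> count=1 queue=[] holders={T2}
Step 6: signal(T2) -> count=2 queue=[] holders={none}
Step 7: wait(T1) -> count=1 queue=[] holders={T1}
Step 8: wait(T8) -> count=0 queue=[] holders={T1,T8}
Step 9: wait(T6) -> count=0 queue=[T6] holders={T1,T8}
Step 10: wait(T3) -> count=0 queue=[T6,T3] holders={T1,T8}
Final holders: T1,T8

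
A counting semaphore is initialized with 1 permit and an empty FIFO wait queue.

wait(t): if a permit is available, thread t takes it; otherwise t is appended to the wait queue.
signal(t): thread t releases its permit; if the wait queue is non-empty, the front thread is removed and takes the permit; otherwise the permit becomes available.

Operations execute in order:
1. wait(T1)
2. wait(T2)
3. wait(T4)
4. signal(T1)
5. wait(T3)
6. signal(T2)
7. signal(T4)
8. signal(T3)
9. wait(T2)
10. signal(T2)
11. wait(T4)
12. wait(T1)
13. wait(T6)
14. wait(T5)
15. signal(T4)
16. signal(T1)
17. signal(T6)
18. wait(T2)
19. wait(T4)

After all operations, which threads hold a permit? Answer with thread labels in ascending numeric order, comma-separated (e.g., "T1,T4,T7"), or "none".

Answer: T5

Derivation:
Step 1: wait(T1) -> count=0 queue=[] holders={T1}
Step 2: wait(T2) -> count=0 queue=[T2] holders={T1}
Step 3: wait(T4) -> count=0 queue=[T2,T4] holders={T1}
Step 4: signal(T1) -> count=0 queue=[T4] holders={T2}
Step 5: wait(T3) -> count=0 queue=[T4,T3] holders={T2}
Step 6: signal(T2) -> count=0 queue=[T3] holders={T4}
Step 7: signal(T4) -> count=0 queue=[] holders={T3}
Step 8: signal(T3) -> count=1 queue=[] holders={none}
Step 9: wait(T2) -> count=0 queue=[] holders={T2}
Step 10: signal(T2) -> count=1 queue=[] holders={none}
Step 11: wait(T4) -> count=0 queue=[] holders={T4}
Step 12: wait(T1) -> count=0 queue=[T1] holders={T4}
Step 13: wait(T6) -> count=0 queue=[T1,T6] holders={T4}
Step 14: wait(T5) -> count=0 queue=[T1,T6,T5] holders={T4}
Step 15: signal(T4) -> count=0 queue=[T6,T5] holders={T1}
Step 16: signal(T1) -> count=0 queue=[T5] holders={T6}
Step 17: signal(T6) -> count=0 queue=[] holders={T5}
Step 18: wait(T2) -> count=0 queue=[T2] holders={T5}
Step 19: wait(T4) -> count=0 queue=[T2,T4] holders={T5}
Final holders: T5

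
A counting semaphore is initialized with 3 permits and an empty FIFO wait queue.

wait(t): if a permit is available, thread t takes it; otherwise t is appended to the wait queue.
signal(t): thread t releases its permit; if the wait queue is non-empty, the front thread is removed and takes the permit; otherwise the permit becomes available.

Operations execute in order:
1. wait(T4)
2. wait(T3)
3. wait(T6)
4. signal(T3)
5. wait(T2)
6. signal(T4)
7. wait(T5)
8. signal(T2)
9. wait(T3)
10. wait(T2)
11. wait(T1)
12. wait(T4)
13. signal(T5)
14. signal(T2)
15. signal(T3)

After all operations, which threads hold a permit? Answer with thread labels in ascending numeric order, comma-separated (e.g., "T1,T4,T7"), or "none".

Answer: T1,T4,T6

Derivation:
Step 1: wait(T4) -> count=2 queue=[] holders={T4}
Step 2: wait(T3) -> count=1 queue=[] holders={T3,T4}
Step 3: wait(T6) -> count=0 queue=[] holders={T3,T4,T6}
Step 4: signal(T3) -> count=1 queue=[] holders={T4,T6}
Step 5: wait(T2) -> count=0 queue=[] holders={T2,T4,T6}
Step 6: signal(T4) -> count=1 queue=[] holders={T2,T6}
Step 7: wait(T5) -> count=0 queue=[] holders={T2,T5,T6}
Step 8: signal(T2) -> count=1 queue=[] holders={T5,T6}
Step 9: wait(T3) -> count=0 queue=[] holders={T3,T5,T6}
Step 10: wait(T2) -> count=0 queue=[T2] holders={T3,T5,T6}
Step 11: wait(T1) -> count=0 queue=[T2,T1] holders={T3,T5,T6}
Step 12: wait(T4) -> count=0 queue=[T2,T1,T4] holders={T3,T5,T6}
Step 13: signal(T5) -> count=0 queue=[T1,T4] holders={T2,T3,T6}
Step 14: signal(T2) -> count=0 queue=[T4] holders={T1,T3,T6}
Step 15: signal(T3) -> count=0 queue=[] holders={T1,T4,T6}
Final holders: T1,T4,T6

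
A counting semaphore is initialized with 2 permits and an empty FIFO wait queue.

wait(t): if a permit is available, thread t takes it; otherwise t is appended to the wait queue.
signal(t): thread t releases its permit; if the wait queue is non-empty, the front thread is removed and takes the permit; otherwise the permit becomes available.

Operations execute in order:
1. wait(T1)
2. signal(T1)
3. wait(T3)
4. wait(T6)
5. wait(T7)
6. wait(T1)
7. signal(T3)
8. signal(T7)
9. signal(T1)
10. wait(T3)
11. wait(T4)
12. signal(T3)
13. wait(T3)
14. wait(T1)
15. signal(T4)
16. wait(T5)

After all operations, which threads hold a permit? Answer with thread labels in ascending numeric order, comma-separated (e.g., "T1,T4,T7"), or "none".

Answer: T3,T6

Derivation:
Step 1: wait(T1) -> count=1 queue=[] holders={T1}
Step 2: signal(T1) -> count=2 queue=[] holders={none}
Step 3: wait(T3) -> count=1 queue=[] holders={T3}
Step 4: wait(T6) -> count=0 queue=[] holders={T3,T6}
Step 5: wait(T7) -> count=0 queue=[T7] holders={T3,T6}
Step 6: wait(T1) -> count=0 queue=[T7,T1] holders={T3,T6}
Step 7: signal(T3) -> count=0 queue=[T1] holders={T6,T7}
Step 8: signal(T7) -> count=0 queue=[] holders={T1,T6}
Step 9: signal(T1) -> count=1 queue=[] holders={T6}
Step 10: wait(T3) -> count=0 queue=[] holders={T3,T6}
Step 11: wait(T4) -> count=0 queue=[T4] holders={T3,T6}
Step 12: signal(T3) -> count=0 queue=[] holders={T4,T6}
Step 13: wait(T3) -> count=0 queue=[T3] holders={T4,T6}
Step 14: wait(T1) -> count=0 queue=[T3,T1] holders={T4,T6}
Step 15: signal(T4) -> count=0 queue=[T1] holders={T3,T6}
Step 16: wait(T5) -> count=0 queue=[T1,T5] holders={T3,T6}
Final holders: T3,T6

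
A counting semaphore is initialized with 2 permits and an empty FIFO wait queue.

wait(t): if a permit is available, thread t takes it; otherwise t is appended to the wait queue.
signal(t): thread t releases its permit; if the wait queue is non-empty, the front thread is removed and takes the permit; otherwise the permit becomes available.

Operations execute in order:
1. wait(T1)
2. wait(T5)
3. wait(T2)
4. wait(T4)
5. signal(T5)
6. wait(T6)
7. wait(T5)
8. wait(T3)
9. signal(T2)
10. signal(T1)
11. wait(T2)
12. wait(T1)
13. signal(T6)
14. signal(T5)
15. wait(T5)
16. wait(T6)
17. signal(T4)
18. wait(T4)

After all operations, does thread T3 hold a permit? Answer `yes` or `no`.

Step 1: wait(T1) -> count=1 queue=[] holders={T1}
Step 2: wait(T5) -> count=0 queue=[] holders={T1,T5}
Step 3: wait(T2) -> count=0 queue=[T2] holders={T1,T5}
Step 4: wait(T4) -> count=0 queue=[T2,T4] holders={T1,T5}
Step 5: signal(T5) -> count=0 queue=[T4] holders={T1,T2}
Step 6: wait(T6) -> count=0 queue=[T4,T6] holders={T1,T2}
Step 7: wait(T5) -> count=0 queue=[T4,T6,T5] holders={T1,T2}
Step 8: wait(T3) -> count=0 queue=[T4,T6,T5,T3] holders={T1,T2}
Step 9: signal(T2) -> count=0 queue=[T6,T5,T3] holders={T1,T4}
Step 10: signal(T1) -> count=0 queue=[T5,T3] holders={T4,T6}
Step 11: wait(T2) -> count=0 queue=[T5,T3,T2] holders={T4,T6}
Step 12: wait(T1) -> count=0 queue=[T5,T3,T2,T1] holders={T4,T6}
Step 13: signal(T6) -> count=0 queue=[T3,T2,T1] holders={T4,T5}
Step 14: signal(T5) -> count=0 queue=[T2,T1] holders={T3,T4}
Step 15: wait(T5) -> count=0 queue=[T2,T1,T5] holders={T3,T4}
Step 16: wait(T6) -> count=0 queue=[T2,T1,T5,T6] holders={T3,T4}
Step 17: signal(T4) -> count=0 queue=[T1,T5,T6] holders={T2,T3}
Step 18: wait(T4) -> count=0 queue=[T1,T5,T6,T4] holders={T2,T3}
Final holders: {T2,T3} -> T3 in holders

Answer: yes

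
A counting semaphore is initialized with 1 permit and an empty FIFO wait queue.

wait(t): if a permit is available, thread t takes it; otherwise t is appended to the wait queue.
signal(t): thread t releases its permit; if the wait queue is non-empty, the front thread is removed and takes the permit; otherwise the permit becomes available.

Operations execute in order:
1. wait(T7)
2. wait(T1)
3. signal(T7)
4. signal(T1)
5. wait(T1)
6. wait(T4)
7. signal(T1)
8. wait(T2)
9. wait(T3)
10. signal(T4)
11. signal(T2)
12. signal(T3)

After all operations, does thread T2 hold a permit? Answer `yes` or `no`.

Step 1: wait(T7) -> count=0 queue=[] holders={T7}
Step 2: wait(T1) -> count=0 queue=[T1] holders={T7}
Step 3: signal(T7) -> count=0 queue=[] holders={T1}
Step 4: signal(T1) -> count=1 queue=[] holders={none}
Step 5: wait(T1) -> count=0 queue=[] holders={T1}
Step 6: wait(T4) -> count=0 queue=[T4] holders={T1}
Step 7: signal(T1) -> count=0 queue=[] holders={T4}
Step 8: wait(T2) -> count=0 queue=[T2] holders={T4}
Step 9: wait(T3) -> count=0 queue=[T2,T3] holders={T4}
Step 10: signal(T4) -> count=0 queue=[T3] holders={T2}
Step 11: signal(T2) -> count=0 queue=[] holders={T3}
Step 12: signal(T3) -> count=1 queue=[] holders={none}
Final holders: {none} -> T2 not in holders

Answer: no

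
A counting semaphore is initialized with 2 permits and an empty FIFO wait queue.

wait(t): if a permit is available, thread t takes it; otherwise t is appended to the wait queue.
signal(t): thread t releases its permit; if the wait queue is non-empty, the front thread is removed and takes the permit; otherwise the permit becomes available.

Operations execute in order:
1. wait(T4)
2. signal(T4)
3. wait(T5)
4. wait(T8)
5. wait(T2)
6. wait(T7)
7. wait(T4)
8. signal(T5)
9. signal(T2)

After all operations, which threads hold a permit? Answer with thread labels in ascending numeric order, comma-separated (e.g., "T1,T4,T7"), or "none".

Step 1: wait(T4) -> count=1 queue=[] holders={T4}
Step 2: signal(T4) -> count=2 queue=[] holders={none}
Step 3: wait(T5) -> count=1 queue=[] holders={T5}
Step 4: wait(T8) -> count=0 queue=[] holders={T5,T8}
Step 5: wait(T2) -> count=0 queue=[T2] holders={T5,T8}
Step 6: wait(T7) -> count=0 queue=[T2,T7] holders={T5,T8}
Step 7: wait(T4) -> count=0 queue=[T2,T7,T4] holders={T5,T8}
Step 8: signal(T5) -> count=0 queue=[T7,T4] holders={T2,T8}
Step 9: signal(T2) -> count=0 queue=[T4] holders={T7,T8}
Final holders: T7,T8

Answer: T7,T8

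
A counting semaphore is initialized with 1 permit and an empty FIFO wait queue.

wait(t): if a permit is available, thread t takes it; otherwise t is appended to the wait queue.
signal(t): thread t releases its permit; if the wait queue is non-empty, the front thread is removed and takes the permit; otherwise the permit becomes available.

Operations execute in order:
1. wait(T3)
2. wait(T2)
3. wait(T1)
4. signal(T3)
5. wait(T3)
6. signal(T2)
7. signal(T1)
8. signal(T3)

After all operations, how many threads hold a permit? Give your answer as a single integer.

Step 1: wait(T3) -> count=0 queue=[] holders={T3}
Step 2: wait(T2) -> count=0 queue=[T2] holders={T3}
Step 3: wait(T1) -> count=0 queue=[T2,T1] holders={T3}
Step 4: signal(T3) -> count=0 queue=[T1] holders={T2}
Step 5: wait(T3) -> count=0 queue=[T1,T3] holders={T2}
Step 6: signal(T2) -> count=0 queue=[T3] holders={T1}
Step 7: signal(T1) -> count=0 queue=[] holders={T3}
Step 8: signal(T3) -> count=1 queue=[] holders={none}
Final holders: {none} -> 0 thread(s)

Answer: 0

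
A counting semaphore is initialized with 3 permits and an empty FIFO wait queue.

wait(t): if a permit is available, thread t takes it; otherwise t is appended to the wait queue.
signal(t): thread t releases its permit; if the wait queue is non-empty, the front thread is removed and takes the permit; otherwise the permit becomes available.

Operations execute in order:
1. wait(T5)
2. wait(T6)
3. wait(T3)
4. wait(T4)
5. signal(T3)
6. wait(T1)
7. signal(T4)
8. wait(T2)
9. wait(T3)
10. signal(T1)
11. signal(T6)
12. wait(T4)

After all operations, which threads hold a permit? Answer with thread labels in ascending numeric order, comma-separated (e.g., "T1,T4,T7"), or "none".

Answer: T2,T3,T5

Derivation:
Step 1: wait(T5) -> count=2 queue=[] holders={T5}
Step 2: wait(T6) -> count=1 queue=[] holders={T5,T6}
Step 3: wait(T3) -> count=0 queue=[] holders={T3,T5,T6}
Step 4: wait(T4) -> count=0 queue=[T4] holders={T3,T5,T6}
Step 5: signal(T3) -> count=0 queue=[] holders={T4,T5,T6}
Step 6: wait(T1) -> count=0 queue=[T1] holders={T4,T5,T6}
Step 7: signal(T4) -> count=0 queue=[] holders={T1,T5,T6}
Step 8: wait(T2) -> count=0 queue=[T2] holders={T1,T5,T6}
Step 9: wait(T3) -> count=0 queue=[T2,T3] holders={T1,T5,T6}
Step 10: signal(T1) -> count=0 queue=[T3] holders={T2,T5,T6}
Step 11: signal(T6) -> count=0 queue=[] holders={T2,T3,T5}
Step 12: wait(T4) -> count=0 queue=[T4] holders={T2,T3,T5}
Final holders: T2,T3,T5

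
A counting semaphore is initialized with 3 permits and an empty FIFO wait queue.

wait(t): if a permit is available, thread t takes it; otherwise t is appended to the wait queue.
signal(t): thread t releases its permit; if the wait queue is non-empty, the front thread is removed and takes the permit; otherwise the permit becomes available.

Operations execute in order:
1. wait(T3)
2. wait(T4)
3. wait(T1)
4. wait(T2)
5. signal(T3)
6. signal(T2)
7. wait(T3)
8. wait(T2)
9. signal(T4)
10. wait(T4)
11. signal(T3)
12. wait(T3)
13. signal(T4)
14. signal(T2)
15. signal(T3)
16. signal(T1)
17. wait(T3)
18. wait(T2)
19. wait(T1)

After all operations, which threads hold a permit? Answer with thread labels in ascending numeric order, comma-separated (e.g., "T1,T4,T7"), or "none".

Answer: T1,T2,T3

Derivation:
Step 1: wait(T3) -> count=2 queue=[] holders={T3}
Step 2: wait(T4) -> count=1 queue=[] holders={T3,T4}
Step 3: wait(T1) -> count=0 queue=[] holders={T1,T3,T4}
Step 4: wait(T2) -> count=0 queue=[T2] holders={T1,T3,T4}
Step 5: signal(T3) -> count=0 queue=[] holders={T1,T2,T4}
Step 6: signal(T2) -> count=1 queue=[] holders={T1,T4}
Step 7: wait(T3) -> count=0 queue=[] holders={T1,T3,T4}
Step 8: wait(T2) -> count=0 queue=[T2] holders={T1,T3,T4}
Step 9: signal(T4) -> count=0 queue=[] holders={T1,T2,T3}
Step 10: wait(T4) -> count=0 queue=[T4] holders={T1,T2,T3}
Step 11: signal(T3) -> count=0 queue=[] holders={T1,T2,T4}
Step 12: wait(T3) -> count=0 queue=[T3] holders={T1,T2,T4}
Step 13: signal(T4) -> count=0 queue=[] holders={T1,T2,T3}
Step 14: signal(T2) -> count=1 queue=[] holders={T1,T3}
Step 15: signal(T3) -> count=2 queue=[] holders={T1}
Step 16: signal(T1) -> count=3 queue=[] holders={none}
Step 17: wait(T3) -> count=2 queue=[] holders={T3}
Step 18: wait(T2) -> count=1 queue=[] holders={T2,T3}
Step 19: wait(T1) -> count=0 queue=[] holders={T1,T2,T3}
Final holders: T1,T2,T3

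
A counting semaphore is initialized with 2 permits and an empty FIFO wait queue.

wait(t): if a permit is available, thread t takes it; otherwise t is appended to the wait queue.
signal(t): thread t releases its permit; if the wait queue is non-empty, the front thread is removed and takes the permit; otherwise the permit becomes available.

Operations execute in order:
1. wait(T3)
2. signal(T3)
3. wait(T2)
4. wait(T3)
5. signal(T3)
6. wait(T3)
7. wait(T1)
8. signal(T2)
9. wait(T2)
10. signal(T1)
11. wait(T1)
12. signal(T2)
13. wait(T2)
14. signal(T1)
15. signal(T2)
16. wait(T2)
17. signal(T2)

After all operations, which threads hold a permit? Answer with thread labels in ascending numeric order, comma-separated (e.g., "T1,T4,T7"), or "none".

Step 1: wait(T3) -> count=1 queue=[] holders={T3}
Step 2: signal(T3) -> count=2 queue=[] holders={none}
Step 3: wait(T2) -> count=1 queue=[] holders={T2}
Step 4: wait(T3) -> count=0 queue=[] holders={T2,T3}
Step 5: signal(T3) -> count=1 queue=[] holders={T2}
Step 6: wait(T3) -> count=0 queue=[] holders={T2,T3}
Step 7: wait(T1) -> count=0 queue=[T1] holders={T2,T3}
Step 8: signal(T2) -> count=0 queue=[] holders={T1,T3}
Step 9: wait(T2) -> count=0 queue=[T2] holders={T1,T3}
Step 10: signal(T1) -> count=0 queue=[] holders={T2,T3}
Step 11: wait(T1) -> count=0 queue=[T1] holders={T2,T3}
Step 12: signal(T2) -> count=0 queue=[] holders={T1,T3}
Step 13: wait(T2) -> count=0 queue=[T2] holders={T1,T3}
Step 14: signal(T1) -> count=0 queue=[] holders={T2,T3}
Step 15: signal(T2) -> count=1 queue=[] holders={T3}
Step 16: wait(T2) -> count=0 queue=[] holders={T2,T3}
Step 17: signal(T2) -> count=1 queue=[] holders={T3}
Final holders: T3

Answer: T3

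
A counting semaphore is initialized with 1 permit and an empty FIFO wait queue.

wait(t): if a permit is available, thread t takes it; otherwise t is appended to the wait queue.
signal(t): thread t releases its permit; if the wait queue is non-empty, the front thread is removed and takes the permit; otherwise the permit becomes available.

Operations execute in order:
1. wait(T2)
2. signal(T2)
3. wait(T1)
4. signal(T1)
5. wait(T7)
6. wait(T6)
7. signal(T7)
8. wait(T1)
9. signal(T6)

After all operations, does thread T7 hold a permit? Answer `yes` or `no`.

Step 1: wait(T2) -> count=0 queue=[] holders={T2}
Step 2: signal(T2) -> count=1 queue=[] holders={none}
Step 3: wait(T1) -> count=0 queue=[] holders={T1}
Step 4: signal(T1) -> count=1 queue=[] holders={none}
Step 5: wait(T7) -> count=0 queue=[] holders={T7}
Step 6: wait(T6) -> count=0 queue=[T6] holders={T7}
Step 7: signal(T7) -> count=0 queue=[] holders={T6}
Step 8: wait(T1) -> count=0 queue=[T1] holders={T6}
Step 9: signal(T6) -> count=0 queue=[] holders={T1}
Final holders: {T1} -> T7 not in holders

Answer: no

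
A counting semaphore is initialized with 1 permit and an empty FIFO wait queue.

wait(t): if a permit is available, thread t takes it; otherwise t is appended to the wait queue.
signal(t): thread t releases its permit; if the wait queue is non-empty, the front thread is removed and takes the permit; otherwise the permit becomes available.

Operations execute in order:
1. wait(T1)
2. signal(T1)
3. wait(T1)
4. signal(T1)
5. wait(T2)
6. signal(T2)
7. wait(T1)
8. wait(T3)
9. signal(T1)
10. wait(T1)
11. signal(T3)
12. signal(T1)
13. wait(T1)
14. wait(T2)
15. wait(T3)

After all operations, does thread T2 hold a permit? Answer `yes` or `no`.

Step 1: wait(T1) -> count=0 queue=[] holders={T1}
Step 2: signal(T1) -> count=1 queue=[] holders={none}
Step 3: wait(T1) -> count=0 queue=[] holders={T1}
Step 4: signal(T1) -> count=1 queue=[] holders={none}
Step 5: wait(T2) -> count=0 queue=[] holders={T2}
Step 6: signal(T2) -> count=1 queue=[] holders={none}
Step 7: wait(T1) -> count=0 queue=[] holders={T1}
Step 8: wait(T3) -> count=0 queue=[T3] holders={T1}
Step 9: signal(T1) -> count=0 queue=[] holders={T3}
Step 10: wait(T1) -> count=0 queue=[T1] holders={T3}
Step 11: signal(T3) -> count=0 queue=[] holders={T1}
Step 12: signal(T1) -> count=1 queue=[] holders={none}
Step 13: wait(T1) -> count=0 queue=[] holders={T1}
Step 14: wait(T2) -> count=0 queue=[T2] holders={T1}
Step 15: wait(T3) -> count=0 queue=[T2,T3] holders={T1}
Final holders: {T1} -> T2 not in holders

Answer: no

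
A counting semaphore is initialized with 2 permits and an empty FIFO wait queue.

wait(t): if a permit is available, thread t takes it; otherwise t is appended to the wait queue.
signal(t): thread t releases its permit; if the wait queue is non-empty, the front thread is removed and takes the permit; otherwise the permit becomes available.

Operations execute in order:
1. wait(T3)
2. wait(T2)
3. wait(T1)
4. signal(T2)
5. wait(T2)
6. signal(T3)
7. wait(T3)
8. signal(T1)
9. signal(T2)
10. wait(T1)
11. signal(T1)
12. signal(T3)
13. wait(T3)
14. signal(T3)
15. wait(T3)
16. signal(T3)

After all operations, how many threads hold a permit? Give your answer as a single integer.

Step 1: wait(T3) -> count=1 queue=[] holders={T3}
Step 2: wait(T2) -> count=0 queue=[] holders={T2,T3}
Step 3: wait(T1) -> count=0 queue=[T1] holders={T2,T3}
Step 4: signal(T2) -> count=0 queue=[] holders={T1,T3}
Step 5: wait(T2) -> count=0 queue=[T2] holders={T1,T3}
Step 6: signal(T3) -> count=0 queue=[] holders={T1,T2}
Step 7: wait(T3) -> count=0 queue=[T3] holders={T1,T2}
Step 8: signal(T1) -> count=0 queue=[] holders={T2,T3}
Step 9: signal(T2) -> count=1 queue=[] holders={T3}
Step 10: wait(T1) -> count=0 queue=[] holders={T1,T3}
Step 11: signal(T1) -> count=1 queue=[] holders={T3}
Step 12: signal(T3) -> count=2 queue=[] holders={none}
Step 13: wait(T3) -> count=1 queue=[] holders={T3}
Step 14: signal(T3) -> count=2 queue=[] holders={none}
Step 15: wait(T3) -> count=1 queue=[] holders={T3}
Step 16: signal(T3) -> count=2 queue=[] holders={none}
Final holders: {none} -> 0 thread(s)

Answer: 0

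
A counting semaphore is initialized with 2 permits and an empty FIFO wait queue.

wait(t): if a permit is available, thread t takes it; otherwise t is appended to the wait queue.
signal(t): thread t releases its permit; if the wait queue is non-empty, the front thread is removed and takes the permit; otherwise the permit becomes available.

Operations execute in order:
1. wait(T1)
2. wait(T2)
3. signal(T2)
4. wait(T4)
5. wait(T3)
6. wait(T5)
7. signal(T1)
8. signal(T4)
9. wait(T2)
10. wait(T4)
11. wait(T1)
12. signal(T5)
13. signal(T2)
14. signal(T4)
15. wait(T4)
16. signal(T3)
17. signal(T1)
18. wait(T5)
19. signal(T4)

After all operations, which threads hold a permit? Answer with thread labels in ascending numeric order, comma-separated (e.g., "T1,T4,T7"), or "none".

Answer: T5

Derivation:
Step 1: wait(T1) -> count=1 queue=[] holders={T1}
Step 2: wait(T2) -> count=0 queue=[] holders={T1,T2}
Step 3: signal(T2) -> count=1 queue=[] holders={T1}
Step 4: wait(T4) -> count=0 queue=[] holders={T1,T4}
Step 5: wait(T3) -> count=0 queue=[T3] holders={T1,T4}
Step 6: wait(T5) -> count=0 queue=[T3,T5] holders={T1,T4}
Step 7: signal(T1) -> count=0 queue=[T5] holders={T3,T4}
Step 8: signal(T4) -> count=0 queue=[] holders={T3,T5}
Step 9: wait(T2) -> count=0 queue=[T2] holders={T3,T5}
Step 10: wait(T4) -> count=0 queue=[T2,T4] holders={T3,T5}
Step 11: wait(T1) -> count=0 queue=[T2,T4,T1] holders={T3,T5}
Step 12: signal(T5) -> count=0 queue=[T4,T1] holders={T2,T3}
Step 13: signal(T2) -> count=0 queue=[T1] holders={T3,T4}
Step 14: signal(T4) -> count=0 queue=[] holders={T1,T3}
Step 15: wait(T4) -> count=0 queue=[T4] holders={T1,T3}
Step 16: signal(T3) -> count=0 queue=[] holders={T1,T4}
Step 17: signal(T1) -> count=1 queue=[] holders={T4}
Step 18: wait(T5) -> count=0 queue=[] holders={T4,T5}
Step 19: signal(T4) -> count=1 queue=[] holders={T5}
Final holders: T5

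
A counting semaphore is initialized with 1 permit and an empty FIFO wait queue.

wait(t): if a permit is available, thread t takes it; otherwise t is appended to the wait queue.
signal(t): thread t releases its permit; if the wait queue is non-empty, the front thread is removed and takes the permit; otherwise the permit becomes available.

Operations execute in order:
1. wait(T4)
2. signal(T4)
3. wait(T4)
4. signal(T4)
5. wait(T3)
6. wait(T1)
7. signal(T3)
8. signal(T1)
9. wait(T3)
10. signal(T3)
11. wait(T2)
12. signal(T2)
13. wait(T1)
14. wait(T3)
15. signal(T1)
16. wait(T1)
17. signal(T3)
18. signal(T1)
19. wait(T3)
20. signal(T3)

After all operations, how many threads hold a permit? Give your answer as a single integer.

Step 1: wait(T4) -> count=0 queue=[] holders={T4}
Step 2: signal(T4) -> count=1 queue=[] holders={none}
Step 3: wait(T4) -> count=0 queue=[] holders={T4}
Step 4: signal(T4) -> count=1 queue=[] holders={none}
Step 5: wait(T3) -> count=0 queue=[] holders={T3}
Step 6: wait(T1) -> count=0 queue=[T1] holders={T3}
Step 7: signal(T3) -> count=0 queue=[] holders={T1}
Step 8: signal(T1) -> count=1 queue=[] holders={none}
Step 9: wait(T3) -> count=0 queue=[] holders={T3}
Step 10: signal(T3) -> count=1 queue=[] holders={none}
Step 11: wait(T2) -> count=0 queue=[] holders={T2}
Step 12: signal(T2) -> count=1 queue=[] holders={none}
Step 13: wait(T1) -> count=0 queue=[] holders={T1}
Step 14: wait(T3) -> count=0 queue=[T3] holders={T1}
Step 15: signal(T1) -> count=0 queue=[] holders={T3}
Step 16: wait(T1) -> count=0 queue=[T1] holders={T3}
Step 17: signal(T3) -> count=0 queue=[] holders={T1}
Step 18: signal(T1) -> count=1 queue=[] holders={none}
Step 19: wait(T3) -> count=0 queue=[] holders={T3}
Step 20: signal(T3) -> count=1 queue=[] holders={none}
Final holders: {none} -> 0 thread(s)

Answer: 0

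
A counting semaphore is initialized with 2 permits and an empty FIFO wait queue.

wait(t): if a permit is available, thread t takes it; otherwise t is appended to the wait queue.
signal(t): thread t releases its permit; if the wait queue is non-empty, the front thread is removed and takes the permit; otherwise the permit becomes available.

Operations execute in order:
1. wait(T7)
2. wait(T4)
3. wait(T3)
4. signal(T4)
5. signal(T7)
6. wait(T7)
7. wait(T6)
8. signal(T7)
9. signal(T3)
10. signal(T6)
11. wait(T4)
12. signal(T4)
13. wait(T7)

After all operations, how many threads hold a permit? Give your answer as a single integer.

Answer: 1

Derivation:
Step 1: wait(T7) -> count=1 queue=[] holders={T7}
Step 2: wait(T4) -> count=0 queue=[] holders={T4,T7}
Step 3: wait(T3) -> count=0 queue=[T3] holders={T4,T7}
Step 4: signal(T4) -> count=0 queue=[] holders={T3,T7}
Step 5: signal(T7) -> count=1 queue=[] holders={T3}
Step 6: wait(T7) -> count=0 queue=[] holders={T3,T7}
Step 7: wait(T6) -> count=0 queue=[T6] holders={T3,T7}
Step 8: signal(T7) -> count=0 queue=[] holders={T3,T6}
Step 9: signal(T3) -> count=1 queue=[] holders={T6}
Step 10: signal(T6) -> count=2 queue=[] holders={none}
Step 11: wait(T4) -> count=1 queue=[] holders={T4}
Step 12: signal(T4) -> count=2 queue=[] holders={none}
Step 13: wait(T7) -> count=1 queue=[] holders={T7}
Final holders: {T7} -> 1 thread(s)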